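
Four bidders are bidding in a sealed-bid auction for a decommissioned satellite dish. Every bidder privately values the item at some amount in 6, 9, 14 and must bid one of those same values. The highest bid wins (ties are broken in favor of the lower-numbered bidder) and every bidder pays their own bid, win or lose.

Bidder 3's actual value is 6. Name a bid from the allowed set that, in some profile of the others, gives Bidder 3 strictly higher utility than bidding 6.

9

Suppose Bidder 1 bids 6, Bidder 2 bids 6 and Bidder 4 bids 6.
Bid 6: loses but pays 6, utility -6.
Bid 9: wins, pays 9, utility 6 - 9 = -3.
So bidding 9 beats truth here (-3 > -6).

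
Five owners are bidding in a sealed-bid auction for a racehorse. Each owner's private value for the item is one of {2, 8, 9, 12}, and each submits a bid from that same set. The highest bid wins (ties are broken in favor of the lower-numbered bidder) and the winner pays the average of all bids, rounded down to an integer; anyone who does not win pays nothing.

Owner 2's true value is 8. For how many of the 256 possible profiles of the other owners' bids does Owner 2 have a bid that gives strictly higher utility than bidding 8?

69

Others bid (2, 2, 2, 9): truth gives 0; bid 9 gives 4 > 0. Violating.
Others bid (2, 2, 2, 12): truth gives 0; bid 12 gives 2 > 0. Violating.
Others bid (2, 2, 8, 9): truth gives 0; bid 9 gives 2 > 0. Violating.
Others bid (2, 2, 8, 12): truth gives 0; bid 12 gives 1 > 0. Violating.
Others bid (2, 2, 2, 2): truth gives 5; no alternative beats it.
Others bid (2, 2, 2, 8): truth gives 4; no alternative beats it.
(Checking all 256 profiles: 69 have a profitable deviation, 187 do not.)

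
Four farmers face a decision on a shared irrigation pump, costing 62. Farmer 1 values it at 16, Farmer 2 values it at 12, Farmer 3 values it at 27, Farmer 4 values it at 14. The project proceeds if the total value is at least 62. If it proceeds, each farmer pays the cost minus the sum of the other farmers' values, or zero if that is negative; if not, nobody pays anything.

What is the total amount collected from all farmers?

Total value 69 ≥ cost 62, so it is built.
Farmer 1: others sum to 53; max(0, 62 - 53) = 9.
Farmer 2: others sum to 57; max(0, 62 - 57) = 5.
Farmer 3: others sum to 42; max(0, 62 - 42) = 20.
Farmer 4: others sum to 55; max(0, 62 - 55) = 7.
Total collected = 9 + 5 + 20 + 7 = 41.

41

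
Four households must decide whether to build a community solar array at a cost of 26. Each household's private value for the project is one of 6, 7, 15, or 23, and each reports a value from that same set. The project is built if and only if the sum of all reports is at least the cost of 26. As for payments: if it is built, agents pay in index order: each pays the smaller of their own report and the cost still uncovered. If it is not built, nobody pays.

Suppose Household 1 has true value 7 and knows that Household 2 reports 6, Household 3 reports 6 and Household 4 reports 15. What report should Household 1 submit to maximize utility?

Report 6: project built, pays 6, utility 7 - 6 = 1.
Report 7: project built, pays 7, utility 7 - 7 = 0.
Report 15: project built, pays 15, utility 7 - 15 = -8.
Report 23: project built, pays 23, utility 7 - 23 = -16.
The best choice is 6 with utility 1.

6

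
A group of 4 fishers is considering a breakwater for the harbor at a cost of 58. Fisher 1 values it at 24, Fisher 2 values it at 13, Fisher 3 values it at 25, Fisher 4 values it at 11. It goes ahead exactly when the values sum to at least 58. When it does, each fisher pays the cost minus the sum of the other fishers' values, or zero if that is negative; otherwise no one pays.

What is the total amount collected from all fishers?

Total value 73 ≥ cost 58, so it is built.
Fisher 1: others sum to 49; max(0, 58 - 49) = 9.
Fisher 2: others sum to 60; max(0, 58 - 60) = 0.
Fisher 3: others sum to 48; max(0, 58 - 48) = 10.
Fisher 4: others sum to 62; max(0, 58 - 62) = 0.
Total collected = 9 + 0 + 10 + 0 = 19.

19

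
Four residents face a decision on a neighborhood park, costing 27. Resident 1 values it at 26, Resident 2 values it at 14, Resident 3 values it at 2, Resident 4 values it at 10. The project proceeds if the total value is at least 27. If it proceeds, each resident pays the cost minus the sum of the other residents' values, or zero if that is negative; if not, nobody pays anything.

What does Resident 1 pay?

Total value 52 ≥ cost 27, so the project is built.
The other residents' values sum to 26.
Cost minus that sum is 27 - 26 = 1.

1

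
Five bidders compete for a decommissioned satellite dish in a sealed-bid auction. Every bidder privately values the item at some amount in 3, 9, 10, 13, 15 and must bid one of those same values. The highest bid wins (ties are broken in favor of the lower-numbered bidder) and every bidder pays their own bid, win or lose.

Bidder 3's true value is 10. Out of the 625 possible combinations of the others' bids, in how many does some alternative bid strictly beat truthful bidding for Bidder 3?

Others bid (3, 3, 3, 3): truth gives 0; bid 9 gives 1 > 0. Violating.
Others bid (3, 3, 3, 9): truth gives 0; bid 9 gives 1 > 0. Violating.
Others bid (3, 3, 3, 13): truth gives -10; bid 3 gives -3 > -10. Violating.
Others bid (3, 3, 3, 15): truth gives -10; bid 3 gives -3 > -10. Violating.
Others bid (3, 3, 3, 10): truth gives 0; no alternative beats it.
Others bid (3, 3, 9, 10): truth gives 0; no alternative beats it.
(Checking all 625 profiles: 593 have a profitable deviation, 32 do not.)

593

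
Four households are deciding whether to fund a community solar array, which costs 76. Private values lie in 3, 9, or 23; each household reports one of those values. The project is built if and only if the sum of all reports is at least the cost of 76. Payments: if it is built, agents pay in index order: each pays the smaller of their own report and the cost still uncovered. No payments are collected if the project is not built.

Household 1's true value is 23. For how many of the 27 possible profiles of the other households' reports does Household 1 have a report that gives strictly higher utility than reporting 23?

Others report (23, 23, 23): truth gives 0; report 9 gives 14 > 0. Violating.
Others report (3, 3, 3): truth gives 0; no alternative beats it.
Others report (3, 3, 9): truth gives 0; no alternative beats it.
(Checking all 27 profiles: 1 has a profitable deviation, 26 do not.)

1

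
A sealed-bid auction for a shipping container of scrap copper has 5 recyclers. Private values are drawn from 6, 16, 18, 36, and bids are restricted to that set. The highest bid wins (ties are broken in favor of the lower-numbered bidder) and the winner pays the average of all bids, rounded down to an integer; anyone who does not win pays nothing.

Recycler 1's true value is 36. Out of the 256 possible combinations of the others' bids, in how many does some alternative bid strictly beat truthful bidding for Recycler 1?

Others bid (6, 6, 6, 6): truth gives 24; bid 6 gives 30 > 24. Violating.
Others bid (6, 6, 6, 16): truth gives 22; bid 16 gives 26 > 22. Violating.
Others bid (6, 6, 6, 18): truth gives 22; bid 18 gives 26 > 22. Violating.
Others bid (6, 6, 16, 6): truth gives 22; bid 16 gives 26 > 22. Violating.
Others bid (6, 6, 6, 36): truth gives 18; no alternative beats it.
Others bid (6, 6, 16, 36): truth gives 16; no alternative beats it.
(Checking all 256 profiles: 81 have a profitable deviation, 175 do not.)

81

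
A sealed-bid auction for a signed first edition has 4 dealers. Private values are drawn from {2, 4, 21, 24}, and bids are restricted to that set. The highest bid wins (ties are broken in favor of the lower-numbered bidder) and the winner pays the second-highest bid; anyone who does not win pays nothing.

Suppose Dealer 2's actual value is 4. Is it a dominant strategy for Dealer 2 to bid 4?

Yes

Check each profile of the others' bids and compare truth against every alternative bid.
Others bid (2, 2, 2): truth gives 2, best alternative gives 2.
Others bid (2, 2, 4): truth gives 0, best alternative gives 0.
Others bid (2, 2, 21): truth gives 0, best alternative gives 0.
Others bid (2, 2, 24): truth gives 0, best alternative gives 0.
Others bid (2, 4, 2): truth gives 0, best alternative gives 0.
Others bid (2, 4, 4): truth gives 0, best alternative gives 0.
(Remaining 58 profiles checked similarly; truth is weakly best in each.)
In every case the truthful bid is at least as good as any alternative, so it is a dominant strategy.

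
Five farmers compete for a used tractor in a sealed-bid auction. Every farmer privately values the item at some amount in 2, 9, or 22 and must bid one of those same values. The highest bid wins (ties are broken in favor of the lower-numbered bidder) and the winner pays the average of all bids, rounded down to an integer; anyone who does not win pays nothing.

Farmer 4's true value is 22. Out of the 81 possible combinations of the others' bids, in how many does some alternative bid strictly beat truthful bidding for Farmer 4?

Others bid (2, 2, 2, 2): truth gives 16; bid 9 gives 19 > 16. Violating.
Others bid (2, 2, 2, 9): truth gives 15; bid 9 gives 18 > 15. Violating.
Others bid (2, 2, 2, 22): truth gives 12; no alternative beats it.
Others bid (2, 2, 9, 2): truth gives 15; no alternative beats it.
(Checking all 81 profiles: 2 have a profitable deviation, 79 do not.)

2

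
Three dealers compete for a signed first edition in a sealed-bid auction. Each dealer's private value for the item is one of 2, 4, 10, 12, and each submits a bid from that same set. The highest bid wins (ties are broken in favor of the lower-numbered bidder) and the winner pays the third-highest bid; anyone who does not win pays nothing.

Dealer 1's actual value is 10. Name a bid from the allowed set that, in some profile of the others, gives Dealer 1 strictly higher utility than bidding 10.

12

Suppose Dealer 2 bids 2 and Dealer 3 bids 12.
Bid 10: loses, pays 0, utility 0.
Bid 12: wins, pays 2, utility 10 - 2 = 8.
So bidding 12 beats truth here (8 > 0).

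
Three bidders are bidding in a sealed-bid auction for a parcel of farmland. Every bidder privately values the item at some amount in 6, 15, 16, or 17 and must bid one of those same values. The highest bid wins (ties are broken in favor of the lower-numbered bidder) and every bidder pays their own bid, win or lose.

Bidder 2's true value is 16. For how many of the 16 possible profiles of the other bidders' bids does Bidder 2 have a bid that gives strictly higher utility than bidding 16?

12

Others bid (6, 6): truth gives 0; bid 15 gives 1 > 0. Violating.
Others bid (6, 15): truth gives 0; bid 15 gives 1 > 0. Violating.
Others bid (6, 17): truth gives -16; bid 17 gives -1 > -16. Violating.
Others bid (15, 17): truth gives -16; bid 17 gives -1 > -16. Violating.
Others bid (6, 16): truth gives 0; no alternative beats it.
Others bid (15, 6): truth gives 0; no alternative beats it.
(Checking all 16 profiles: 12 have a profitable deviation, 4 do not.)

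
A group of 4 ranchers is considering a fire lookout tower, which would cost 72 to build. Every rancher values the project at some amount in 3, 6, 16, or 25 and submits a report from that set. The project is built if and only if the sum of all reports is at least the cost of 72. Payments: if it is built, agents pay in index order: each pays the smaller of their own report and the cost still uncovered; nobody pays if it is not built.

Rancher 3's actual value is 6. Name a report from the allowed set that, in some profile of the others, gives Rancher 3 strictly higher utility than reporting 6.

3

Suppose Rancher 1 reports 25, Rancher 2 reports 25 and Rancher 4 reports 25.
Report 6: project built, pays 6, utility 6 - 6 = 0.
Report 3: project built, pays 3, utility 6 - 3 = 3.
So reporting 3 beats truth here (3 > 0).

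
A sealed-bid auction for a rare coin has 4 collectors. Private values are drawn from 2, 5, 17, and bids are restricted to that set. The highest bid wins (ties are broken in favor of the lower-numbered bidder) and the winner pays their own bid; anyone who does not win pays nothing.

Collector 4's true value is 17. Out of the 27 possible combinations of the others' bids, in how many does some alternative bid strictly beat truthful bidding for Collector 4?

1

Others bid (2, 2, 2): truth gives 0; bid 5 gives 12 > 0. Violating.
Others bid (2, 2, 5): truth gives 0; no alternative beats it.
Others bid (2, 2, 17): truth gives 0; no alternative beats it.
(Checking all 27 profiles: 1 has a profitable deviation, 26 do not.)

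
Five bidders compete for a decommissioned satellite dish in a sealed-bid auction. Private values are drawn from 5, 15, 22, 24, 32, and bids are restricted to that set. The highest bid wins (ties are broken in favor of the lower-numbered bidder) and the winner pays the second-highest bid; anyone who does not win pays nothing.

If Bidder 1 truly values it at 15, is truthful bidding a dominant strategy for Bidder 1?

Check each profile of the others' bids and compare truth against every alternative bid.
Others bid (5, 5, 5, 5): truth gives 10, best alternative gives 10.
Others bid (5, 5, 5, 15): truth gives 0, best alternative gives 0.
Others bid (5, 5, 5, 22): truth gives 0, best alternative gives 0.
Others bid (5, 5, 5, 24): truth gives 0, best alternative gives 0.
Others bid (5, 5, 5, 32): truth gives 0, best alternative gives 0.
Others bid (5, 5, 15, 5): truth gives 0, best alternative gives 0.
(Remaining 619 profiles checked similarly; truth is weakly best in each.)
In every case the truthful bid is at least as good as any alternative, so it is a dominant strategy.

Yes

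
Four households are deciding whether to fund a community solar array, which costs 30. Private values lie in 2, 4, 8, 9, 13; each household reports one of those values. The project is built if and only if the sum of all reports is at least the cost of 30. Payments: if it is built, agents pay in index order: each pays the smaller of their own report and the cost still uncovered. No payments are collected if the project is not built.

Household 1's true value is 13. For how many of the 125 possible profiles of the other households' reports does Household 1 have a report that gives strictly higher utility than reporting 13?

69

Others report (2, 8, 13): truth gives 0; report 8 gives 5 > 0. Violating.
Others report (2, 9, 13): truth gives 0; report 8 gives 5 > 0. Violating.
Others report (2, 13, 8): truth gives 0; report 8 gives 5 > 0. Violating.
Others report (2, 13, 9): truth gives 0; report 8 gives 5 > 0. Violating.
Others report (2, 2, 2): truth gives 0; no alternative beats it.
Others report (2, 2, 4): truth gives 0; no alternative beats it.
(Checking all 125 profiles: 69 have a profitable deviation, 56 do not.)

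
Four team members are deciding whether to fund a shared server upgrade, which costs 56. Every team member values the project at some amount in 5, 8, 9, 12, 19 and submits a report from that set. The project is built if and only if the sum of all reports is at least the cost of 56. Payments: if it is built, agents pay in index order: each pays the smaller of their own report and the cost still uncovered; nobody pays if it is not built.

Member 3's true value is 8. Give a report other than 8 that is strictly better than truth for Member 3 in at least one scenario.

Suppose Member 1 reports 19, Member 2 reports 19 and Member 4 reports 19.
Report 8: project built, pays 8, utility 8 - 8 = 0.
Report 5: project built, pays 5, utility 8 - 5 = 3.
So reporting 5 beats truth here (3 > 0).

5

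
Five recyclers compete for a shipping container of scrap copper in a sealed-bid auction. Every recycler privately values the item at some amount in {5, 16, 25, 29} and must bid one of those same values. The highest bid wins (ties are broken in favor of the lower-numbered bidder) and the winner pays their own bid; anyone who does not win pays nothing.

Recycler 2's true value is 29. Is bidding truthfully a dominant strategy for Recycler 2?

Consider the case where Recycler 1 bids 5, Recycler 3 bids 5, Recycler 4 bids 5 and Recycler 5 bids 5.
Truthful bid 29: wins, pays 29, utility 29 - 29 = 0.
Bid 16 instead: wins, pays 16, utility 29 - 16 = 13.
Since 13 > 0, bidding 16 is strictly better here, so truthful bidding is not dominant.

No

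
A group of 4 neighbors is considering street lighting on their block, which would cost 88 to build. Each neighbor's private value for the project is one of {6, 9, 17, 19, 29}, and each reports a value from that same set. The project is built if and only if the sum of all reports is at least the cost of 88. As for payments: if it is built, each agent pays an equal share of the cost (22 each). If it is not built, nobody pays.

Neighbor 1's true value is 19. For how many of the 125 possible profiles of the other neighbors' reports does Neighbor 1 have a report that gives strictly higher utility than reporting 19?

6

Others report (17, 29, 29): truth gives -3; report 6 gives 0 > -3. Violating.
Others report (19, 29, 29): truth gives -3; report 6 gives 0 > -3. Violating.
Others report (29, 17, 29): truth gives -3; report 6 gives 0 > -3. Violating.
Others report (29, 19, 29): truth gives -3; report 6 gives 0 > -3. Violating.
Others report (6, 6, 6): truth gives 0; no alternative beats it.
Others report (6, 6, 9): truth gives 0; no alternative beats it.
(Checking all 125 profiles: 6 have a profitable deviation, 119 do not.)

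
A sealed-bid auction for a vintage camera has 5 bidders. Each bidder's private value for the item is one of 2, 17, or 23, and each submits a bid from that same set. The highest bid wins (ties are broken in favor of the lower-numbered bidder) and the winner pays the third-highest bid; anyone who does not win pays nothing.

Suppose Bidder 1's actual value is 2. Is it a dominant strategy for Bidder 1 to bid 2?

Check each profile of the others' bids and compare truth against every alternative bid.
Others bid (2, 2, 17, 17): truth gives 0, best alternative gives -15.
Others bid (2, 17, 2, 17): truth gives 0, best alternative gives -15.
Others bid (2, 17, 17, 2): truth gives 0, best alternative gives -15.
Others bid (2, 17, 17, 17): truth gives 0, best alternative gives -15.
Others bid (17, 2, 2, 17): truth gives 0, best alternative gives -15.
Others bid (17, 2, 17, 2): truth gives 0, best alternative gives -15.
(Remaining 75 profiles checked similarly; truth is weakly best in each.)
In every case the truthful bid is at least as good as any alternative, so it is a dominant strategy.

Yes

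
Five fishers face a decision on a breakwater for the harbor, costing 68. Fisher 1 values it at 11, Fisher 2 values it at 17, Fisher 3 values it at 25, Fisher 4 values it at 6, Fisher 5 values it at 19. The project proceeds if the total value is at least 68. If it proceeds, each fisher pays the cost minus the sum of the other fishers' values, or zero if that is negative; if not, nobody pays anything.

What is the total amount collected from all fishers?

32

Total value 78 ≥ cost 68, so it is built.
Fisher 1: others sum to 67; max(0, 68 - 67) = 1.
Fisher 2: others sum to 61; max(0, 68 - 61) = 7.
Fisher 3: others sum to 53; max(0, 68 - 53) = 15.
Fisher 4: others sum to 72; max(0, 68 - 72) = 0.
Fisher 5: others sum to 59; max(0, 68 - 59) = 9.
Total collected = 1 + 7 + 15 + 0 + 9 = 32.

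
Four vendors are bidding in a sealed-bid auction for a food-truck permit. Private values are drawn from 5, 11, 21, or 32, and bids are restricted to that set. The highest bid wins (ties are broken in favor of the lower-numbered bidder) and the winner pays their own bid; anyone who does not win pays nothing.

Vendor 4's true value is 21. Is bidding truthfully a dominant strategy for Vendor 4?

No

Consider the case where Vendor 1 bids 5, Vendor 2 bids 5 and Vendor 3 bids 5.
Truthful bid 21: wins, pays 21, utility 21 - 21 = 0.
Bid 11 instead: wins, pays 11, utility 21 - 11 = 10.
Since 10 > 0, bidding 11 is strictly better here, so truthful bidding is not dominant.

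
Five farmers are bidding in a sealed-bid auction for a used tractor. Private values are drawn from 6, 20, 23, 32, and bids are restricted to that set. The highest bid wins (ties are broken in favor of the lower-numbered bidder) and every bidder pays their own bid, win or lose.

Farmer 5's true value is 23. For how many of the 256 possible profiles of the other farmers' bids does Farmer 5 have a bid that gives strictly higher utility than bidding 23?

Others bid (6, 6, 6, 6): truth gives 0; bid 20 gives 3 > 0. Violating.
Others bid (6, 6, 6, 23): truth gives -23; bid 6 gives -6 > -23. Violating.
Others bid (6, 6, 6, 32): truth gives -23; bid 6 gives -6 > -23. Violating.
Others bid (6, 6, 20, 23): truth gives -23; bid 6 gives -6 > -23. Violating.
Others bid (6, 6, 6, 20): truth gives 0; no alternative beats it.
Others bid (6, 6, 20, 6): truth gives 0; no alternative beats it.
(Checking all 256 profiles: 241 have a profitable deviation, 15 do not.)

241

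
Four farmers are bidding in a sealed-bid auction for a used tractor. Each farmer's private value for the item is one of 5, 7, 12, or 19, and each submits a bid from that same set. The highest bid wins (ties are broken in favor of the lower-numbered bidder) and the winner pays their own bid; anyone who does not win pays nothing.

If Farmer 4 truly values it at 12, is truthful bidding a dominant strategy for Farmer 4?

No

Consider the case where Farmer 1 bids 5, Farmer 2 bids 5 and Farmer 3 bids 5.
Truthful bid 12: wins, pays 12, utility 12 - 12 = 0.
Bid 7 instead: wins, pays 7, utility 12 - 7 = 5.
Since 5 > 0, bidding 7 is strictly better here, so truthful bidding is not dominant.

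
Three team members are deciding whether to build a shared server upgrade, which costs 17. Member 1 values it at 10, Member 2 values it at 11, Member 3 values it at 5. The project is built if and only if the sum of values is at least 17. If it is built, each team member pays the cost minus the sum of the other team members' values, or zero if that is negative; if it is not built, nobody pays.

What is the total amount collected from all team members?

3

Total value 26 ≥ cost 17, so it is built.
Member 1: others sum to 16; max(0, 17 - 16) = 1.
Member 2: others sum to 15; max(0, 17 - 15) = 2.
Member 3: others sum to 21; max(0, 17 - 21) = 0.
Total collected = 1 + 2 + 0 = 3.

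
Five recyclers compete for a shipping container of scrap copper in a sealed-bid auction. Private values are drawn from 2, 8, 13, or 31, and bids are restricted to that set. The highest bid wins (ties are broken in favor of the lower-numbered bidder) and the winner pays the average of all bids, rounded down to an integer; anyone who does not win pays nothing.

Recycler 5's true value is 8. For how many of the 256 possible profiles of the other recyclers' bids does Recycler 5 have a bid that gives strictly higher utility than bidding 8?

Others bid (2, 2, 2, 8): truth gives 0; bid 13 gives 3 > 0. Violating.
Others bid (2, 2, 8, 2): truth gives 0; bid 13 gives 3 > 0. Violating.
Others bid (2, 2, 8, 8): truth gives 0; bid 13 gives 2 > 0. Violating.
Others bid (2, 8, 2, 2): truth gives 0; bid 13 gives 3 > 0. Violating.
Others bid (2, 2, 2, 2): truth gives 5; no alternative beats it.
Others bid (2, 2, 2, 13): truth gives 0; no alternative beats it.
(Checking all 256 profiles: 14 have a profitable deviation, 242 do not.)

14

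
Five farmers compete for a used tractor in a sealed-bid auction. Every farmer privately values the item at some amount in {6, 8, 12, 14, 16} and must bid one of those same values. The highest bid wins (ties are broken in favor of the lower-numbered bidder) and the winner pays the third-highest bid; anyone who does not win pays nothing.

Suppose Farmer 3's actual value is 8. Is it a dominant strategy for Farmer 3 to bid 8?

Consider the case where Farmer 1 bids 6, Farmer 2 bids 6, Farmer 4 bids 6 and Farmer 5 bids 12.
Truthful bid 8: loses, pays 0, utility 0.
Bid 12 instead: wins, pays 6, utility 8 - 6 = 2.
Since 2 > 0, bidding 12 is strictly better here, so truthful bidding is not dominant.

No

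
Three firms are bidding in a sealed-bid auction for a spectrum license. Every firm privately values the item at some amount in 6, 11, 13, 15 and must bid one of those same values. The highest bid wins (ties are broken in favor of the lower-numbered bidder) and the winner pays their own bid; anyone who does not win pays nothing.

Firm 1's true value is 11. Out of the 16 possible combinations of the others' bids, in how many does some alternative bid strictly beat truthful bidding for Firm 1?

1

Others bid (6, 6): truth gives 0; bid 6 gives 5 > 0. Violating.
Others bid (6, 11): truth gives 0; no alternative beats it.
Others bid (6, 13): truth gives 0; no alternative beats it.
(Checking all 16 profiles: 1 has a profitable deviation, 15 do not.)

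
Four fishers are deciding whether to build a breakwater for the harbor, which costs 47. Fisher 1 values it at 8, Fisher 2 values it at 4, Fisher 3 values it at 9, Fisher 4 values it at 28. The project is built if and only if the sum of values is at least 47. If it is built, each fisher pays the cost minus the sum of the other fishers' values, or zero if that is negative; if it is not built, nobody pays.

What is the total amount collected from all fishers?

41

Total value 49 ≥ cost 47, so it is built.
Fisher 1: others sum to 41; max(0, 47 - 41) = 6.
Fisher 2: others sum to 45; max(0, 47 - 45) = 2.
Fisher 3: others sum to 40; max(0, 47 - 40) = 7.
Fisher 4: others sum to 21; max(0, 47 - 21) = 26.
Total collected = 6 + 2 + 7 + 26 = 41.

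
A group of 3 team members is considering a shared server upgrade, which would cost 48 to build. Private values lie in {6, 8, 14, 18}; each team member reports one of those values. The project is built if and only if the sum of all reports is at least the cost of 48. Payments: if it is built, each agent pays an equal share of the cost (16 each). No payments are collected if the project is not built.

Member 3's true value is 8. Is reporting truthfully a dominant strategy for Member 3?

Yes

Check each profile of the others' reports and compare truth against every alternative report.
Others report (6, 6): truth gives 0, best alternative gives 0.
Others report (6, 8): truth gives 0, best alternative gives 0.
Others report (6, 14): truth gives 0, best alternative gives 0.
Others report (6, 18): truth gives 0, best alternative gives 0.
Others report (8, 6): truth gives 0, best alternative gives 0.
Others report (8, 8): truth gives 0, best alternative gives 0.
(Remaining 10 profiles checked similarly; truth is weakly best in each.)
In every case the truthful report is at least as good as any alternative, so it is a dominant strategy.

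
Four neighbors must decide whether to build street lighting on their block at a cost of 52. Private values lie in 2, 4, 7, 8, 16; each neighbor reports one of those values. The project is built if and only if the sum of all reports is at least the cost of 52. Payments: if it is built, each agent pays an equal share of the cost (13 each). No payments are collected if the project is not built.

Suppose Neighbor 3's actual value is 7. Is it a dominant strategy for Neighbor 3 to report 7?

No

Consider the case where Neighbor 1 reports 16, Neighbor 2 reports 16 and Neighbor 4 reports 16.
Truthful report 7: project built, pays 13, utility 7 - 13 = -6.
Report 2 instead: project not built, utility 0.
Since 0 > -6, reporting 2 is strictly better here, so truthful reporting is not dominant.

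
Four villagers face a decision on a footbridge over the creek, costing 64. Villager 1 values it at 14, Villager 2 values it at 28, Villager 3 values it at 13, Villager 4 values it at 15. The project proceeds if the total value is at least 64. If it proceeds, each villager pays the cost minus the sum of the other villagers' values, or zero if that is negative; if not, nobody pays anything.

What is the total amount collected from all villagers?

Total value 70 ≥ cost 64, so it is built.
Villager 1: others sum to 56; max(0, 64 - 56) = 8.
Villager 2: others sum to 42; max(0, 64 - 42) = 22.
Villager 3: others sum to 57; max(0, 64 - 57) = 7.
Villager 4: others sum to 55; max(0, 64 - 55) = 9.
Total collected = 8 + 22 + 7 + 9 = 46.

46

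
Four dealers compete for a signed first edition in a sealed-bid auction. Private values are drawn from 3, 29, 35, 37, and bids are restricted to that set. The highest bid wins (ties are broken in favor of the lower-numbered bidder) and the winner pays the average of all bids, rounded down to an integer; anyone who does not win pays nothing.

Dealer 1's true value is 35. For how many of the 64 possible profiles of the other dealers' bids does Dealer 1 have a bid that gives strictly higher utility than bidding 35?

Others bid (3, 3, 3): truth gives 24; bid 3 gives 32 > 24. Violating.
Others bid (3, 3, 29): truth gives 18; bid 29 gives 19 > 18. Violating.
Others bid (3, 3, 37): truth gives 0; bid 37 gives 15 > 0. Violating.
Others bid (3, 29, 3): truth gives 18; bid 29 gives 19 > 18. Violating.
Others bid (3, 3, 35): truth gives 16; no alternative beats it.
Others bid (3, 29, 35): truth gives 10; no alternative beats it.
(Checking all 64 profiles: 35 have a profitable deviation, 29 do not.)

35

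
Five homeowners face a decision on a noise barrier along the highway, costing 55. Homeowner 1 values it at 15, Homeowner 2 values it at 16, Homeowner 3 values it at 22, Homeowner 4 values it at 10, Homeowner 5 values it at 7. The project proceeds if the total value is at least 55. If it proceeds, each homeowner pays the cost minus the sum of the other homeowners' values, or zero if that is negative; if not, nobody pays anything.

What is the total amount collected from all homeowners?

Total value 70 ≥ cost 55, so it is built.
Homeowner 1: others sum to 55; max(0, 55 - 55) = 0.
Homeowner 2: others sum to 54; max(0, 55 - 54) = 1.
Homeowner 3: others sum to 48; max(0, 55 - 48) = 7.
Homeowner 4: others sum to 60; max(0, 55 - 60) = 0.
Homeowner 5: others sum to 63; max(0, 55 - 63) = 0.
Total collected = 0 + 1 + 7 + 0 + 0 = 8.

8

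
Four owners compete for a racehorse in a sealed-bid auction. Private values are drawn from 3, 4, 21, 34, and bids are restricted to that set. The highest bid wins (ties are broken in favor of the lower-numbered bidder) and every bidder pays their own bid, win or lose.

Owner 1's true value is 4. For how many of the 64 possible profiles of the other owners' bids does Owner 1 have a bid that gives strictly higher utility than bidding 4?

57

Others bid (3, 3, 3): truth gives 0; bid 3 gives 1 > 0. Violating.
Others bid (3, 3, 21): truth gives -4; bid 3 gives -3 > -4. Violating.
Others bid (3, 3, 34): truth gives -4; bid 3 gives -3 > -4. Violating.
Others bid (3, 4, 21): truth gives -4; bid 3 gives -3 > -4. Violating.
Others bid (3, 3, 4): truth gives 0; no alternative beats it.
Others bid (3, 4, 3): truth gives 0; no alternative beats it.
(Checking all 64 profiles: 57 have a profitable deviation, 7 do not.)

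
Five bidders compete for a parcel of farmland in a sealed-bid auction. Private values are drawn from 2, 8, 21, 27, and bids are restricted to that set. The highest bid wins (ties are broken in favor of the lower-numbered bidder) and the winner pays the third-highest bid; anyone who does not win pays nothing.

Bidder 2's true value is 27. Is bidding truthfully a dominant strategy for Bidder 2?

Check each profile of the others' bids and compare truth against every alternative bid.
Others bid (2, 2, 2, 27): truth gives 25, best alternative gives 0.
Others bid (2, 2, 27, 2): truth gives 25, best alternative gives 0.
Others bid (2, 27, 2, 2): truth gives 25, best alternative gives 0.
Others bid (21, 2, 2, 2): truth gives 25, best alternative gives 0.
Others bid (2, 2, 8, 27): truth gives 19, best alternative gives 0.
Others bid (2, 2, 27, 8): truth gives 19, best alternative gives 0.
(Remaining 250 profiles checked similarly; truth is weakly best in each.)
In every case the truthful bid is at least as good as any alternative, so it is a dominant strategy.

Yes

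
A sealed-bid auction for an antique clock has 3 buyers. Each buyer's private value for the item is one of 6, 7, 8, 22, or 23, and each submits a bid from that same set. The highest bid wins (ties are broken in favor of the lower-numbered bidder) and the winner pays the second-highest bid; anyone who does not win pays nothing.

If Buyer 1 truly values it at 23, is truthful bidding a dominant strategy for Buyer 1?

Yes

Check each profile of the others' bids and compare truth against every alternative bid.
Others bid (6, 6): truth gives 17, best alternative gives 17.
Others bid (6, 7): truth gives 16, best alternative gives 16.
Others bid (7, 6): truth gives 16, best alternative gives 16.
Others bid (7, 7): truth gives 16, best alternative gives 16.
Others bid (6, 8): truth gives 15, best alternative gives 15.
Others bid (7, 8): truth gives 15, best alternative gives 15.
(Remaining 19 profiles checked similarly; truth is weakly best in each.)
In every case the truthful bid is at least as good as any alternative, so it is a dominant strategy.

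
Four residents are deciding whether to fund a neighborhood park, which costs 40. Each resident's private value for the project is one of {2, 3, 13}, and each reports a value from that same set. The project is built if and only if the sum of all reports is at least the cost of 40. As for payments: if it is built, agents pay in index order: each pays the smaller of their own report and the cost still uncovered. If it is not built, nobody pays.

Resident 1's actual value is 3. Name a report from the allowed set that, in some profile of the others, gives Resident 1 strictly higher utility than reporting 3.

2

Suppose Resident 2 reports 13, Resident 3 reports 13 and Resident 4 reports 13.
Report 3: project built, pays 3, utility 3 - 3 = 0.
Report 2: project built, pays 2, utility 3 - 2 = 1.
So reporting 2 beats truth here (1 > 0).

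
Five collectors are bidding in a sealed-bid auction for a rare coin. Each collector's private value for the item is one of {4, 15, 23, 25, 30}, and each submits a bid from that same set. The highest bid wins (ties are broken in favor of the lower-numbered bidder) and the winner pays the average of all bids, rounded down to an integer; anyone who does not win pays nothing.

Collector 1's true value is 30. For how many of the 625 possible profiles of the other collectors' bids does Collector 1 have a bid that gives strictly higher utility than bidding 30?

Others bid (4, 4, 4, 4): truth gives 21; bid 4 gives 26 > 21. Violating.
Others bid (4, 4, 4, 15): truth gives 19; bid 15 gives 22 > 19. Violating.
Others bid (4, 4, 4, 23): truth gives 17; bid 23 gives 19 > 17. Violating.
Others bid (4, 4, 4, 25): truth gives 17; bid 25 gives 18 > 17. Violating.
Others bid (4, 4, 4, 30): truth gives 16; no alternative beats it.
Others bid (4, 4, 15, 30): truth gives 14; no alternative beats it.
(Checking all 625 profiles: 256 have a profitable deviation, 369 do not.)

256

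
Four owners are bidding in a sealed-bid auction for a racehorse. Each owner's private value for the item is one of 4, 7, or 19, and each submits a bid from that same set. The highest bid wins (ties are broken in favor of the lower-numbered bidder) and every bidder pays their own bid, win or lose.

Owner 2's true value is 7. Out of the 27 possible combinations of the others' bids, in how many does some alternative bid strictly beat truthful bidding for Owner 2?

Others bid (4, 4, 19): truth gives -7; bid 4 gives -4 > -7. Violating.
Others bid (4, 7, 19): truth gives -7; bid 4 gives -4 > -7. Violating.
Others bid (4, 19, 4): truth gives -7; bid 4 gives -4 > -7. Violating.
Others bid (4, 19, 7): truth gives -7; bid 4 gives -4 > -7. Violating.
Others bid (4, 4, 4): truth gives 0; no alternative beats it.
Others bid (4, 4, 7): truth gives 0; no alternative beats it.
(Checking all 27 profiles: 23 have a profitable deviation, 4 do not.)

23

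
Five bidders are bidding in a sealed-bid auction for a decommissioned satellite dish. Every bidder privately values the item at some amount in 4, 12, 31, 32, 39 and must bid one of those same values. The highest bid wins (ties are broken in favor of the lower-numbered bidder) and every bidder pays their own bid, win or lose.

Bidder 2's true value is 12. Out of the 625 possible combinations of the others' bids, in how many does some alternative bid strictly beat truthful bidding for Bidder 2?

617

Others bid (4, 4, 4, 31): truth gives -12; bid 4 gives -4 > -12. Violating.
Others bid (4, 4, 4, 32): truth gives -12; bid 4 gives -4 > -12. Violating.
Others bid (4, 4, 4, 39): truth gives -12; bid 4 gives -4 > -12. Violating.
Others bid (4, 4, 12, 31): truth gives -12; bid 4 gives -4 > -12. Violating.
Others bid (4, 4, 4, 4): truth gives 0; no alternative beats it.
Others bid (4, 4, 4, 12): truth gives 0; no alternative beats it.
(Checking all 625 profiles: 617 have a profitable deviation, 8 do not.)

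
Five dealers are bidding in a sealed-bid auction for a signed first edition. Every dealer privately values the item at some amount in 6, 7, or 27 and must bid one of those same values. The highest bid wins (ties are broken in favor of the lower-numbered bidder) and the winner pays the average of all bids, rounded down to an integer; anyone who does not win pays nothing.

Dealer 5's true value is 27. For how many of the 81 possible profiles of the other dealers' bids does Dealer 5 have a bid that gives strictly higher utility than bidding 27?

Others bid (6, 6, 6, 6): truth gives 17; bid 7 gives 21 > 17. Violating.
Others bid (6, 6, 6, 7): truth gives 17; no alternative beats it.
Others bid (6, 6, 6, 27): truth gives 0; no alternative beats it.
(Checking all 81 profiles: 1 has a profitable deviation, 80 do not.)

1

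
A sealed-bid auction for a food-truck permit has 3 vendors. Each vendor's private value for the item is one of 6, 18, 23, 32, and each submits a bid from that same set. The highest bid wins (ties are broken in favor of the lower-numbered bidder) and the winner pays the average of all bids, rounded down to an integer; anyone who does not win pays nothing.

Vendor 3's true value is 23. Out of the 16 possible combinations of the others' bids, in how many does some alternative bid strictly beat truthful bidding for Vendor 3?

3

Others bid (6, 6): truth gives 12; bid 18 gives 13 > 12. Violating.
Others bid (6, 23): truth gives 0; bid 32 gives 3 > 0. Violating.
Others bid (23, 6): truth gives 0; bid 32 gives 3 > 0. Violating.
Others bid (6, 18): truth gives 8; no alternative beats it.
Others bid (6, 32): truth gives 0; no alternative beats it.
(Checking all 16 profiles: 3 have a profitable deviation, 13 do not.)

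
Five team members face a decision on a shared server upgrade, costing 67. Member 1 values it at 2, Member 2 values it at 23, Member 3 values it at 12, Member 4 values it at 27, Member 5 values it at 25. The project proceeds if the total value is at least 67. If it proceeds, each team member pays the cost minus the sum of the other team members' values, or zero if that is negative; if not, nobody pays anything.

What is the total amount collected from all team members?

9

Total value 89 ≥ cost 67, so it is built.
Member 1: others sum to 87; max(0, 67 - 87) = 0.
Member 2: others sum to 66; max(0, 67 - 66) = 1.
Member 3: others sum to 77; max(0, 67 - 77) = 0.
Member 4: others sum to 62; max(0, 67 - 62) = 5.
Member 5: others sum to 64; max(0, 67 - 64) = 3.
Total collected = 0 + 1 + 0 + 5 + 3 = 9.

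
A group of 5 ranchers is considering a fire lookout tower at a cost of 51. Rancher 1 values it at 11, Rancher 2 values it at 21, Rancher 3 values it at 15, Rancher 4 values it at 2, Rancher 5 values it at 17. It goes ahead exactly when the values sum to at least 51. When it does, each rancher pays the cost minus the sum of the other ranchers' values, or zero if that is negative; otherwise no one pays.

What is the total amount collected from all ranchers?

Total value 66 ≥ cost 51, so it is built.
Rancher 1: others sum to 55; max(0, 51 - 55) = 0.
Rancher 2: others sum to 45; max(0, 51 - 45) = 6.
Rancher 3: others sum to 51; max(0, 51 - 51) = 0.
Rancher 4: others sum to 64; max(0, 51 - 64) = 0.
Rancher 5: others sum to 49; max(0, 51 - 49) = 2.
Total collected = 0 + 6 + 0 + 0 + 2 = 8.

8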